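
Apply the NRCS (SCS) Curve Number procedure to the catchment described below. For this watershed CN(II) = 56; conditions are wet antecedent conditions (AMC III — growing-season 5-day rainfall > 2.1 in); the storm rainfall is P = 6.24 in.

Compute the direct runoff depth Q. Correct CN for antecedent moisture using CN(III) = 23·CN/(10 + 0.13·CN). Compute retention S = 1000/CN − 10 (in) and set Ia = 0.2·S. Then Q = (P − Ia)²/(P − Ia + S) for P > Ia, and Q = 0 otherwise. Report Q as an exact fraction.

CN(III) from CN(II)=56: (23·56)/(10 + 0.13·56) = 4025/54 ≈ 74.537
Retention S: 1000/CN − 10 with CN=74.537 → S = 550/161 ≈ 3.416 in
Ia = 0.2S: 0.2·3.416 = 0.683 in (exactly 110/161)
P − Ia = 6.240 − 0.683 = 22366/4025 ≈ 5.557 in (> 0, runoff occurs)
Q = (22366/4025)²/((22366/4025) + 550/161) = (500237956/16200625)/(36116/4025) = 125059489/36341725 in ≈ 3.441 in

Q = 125059489/36341725 in ≈ 3.441 in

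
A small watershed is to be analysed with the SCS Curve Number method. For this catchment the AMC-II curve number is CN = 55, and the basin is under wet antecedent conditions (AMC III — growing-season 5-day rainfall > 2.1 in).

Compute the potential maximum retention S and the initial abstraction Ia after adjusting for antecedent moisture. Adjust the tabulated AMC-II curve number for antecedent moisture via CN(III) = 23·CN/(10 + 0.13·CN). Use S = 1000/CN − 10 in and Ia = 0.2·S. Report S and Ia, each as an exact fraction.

CN(III) from CN(II)=55: (23·55)/(10 + 0.13·55) = 25300/343 ≈ 73.761
Max retention: S = 1000/(25300/343) − 10 = 900/253 in (≈ 3.557 in)
Ia = 0.2·(900/253) = 180/253 in ≈ 0.711 in

S = 900/253 in ≈ 3.557 in; Ia = 180/253 in ≈ 0.711 in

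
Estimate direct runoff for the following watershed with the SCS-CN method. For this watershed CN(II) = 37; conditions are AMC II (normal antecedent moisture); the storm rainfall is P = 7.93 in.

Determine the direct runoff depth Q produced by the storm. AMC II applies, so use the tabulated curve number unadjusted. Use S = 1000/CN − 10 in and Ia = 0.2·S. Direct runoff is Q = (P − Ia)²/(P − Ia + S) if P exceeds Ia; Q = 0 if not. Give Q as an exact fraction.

Q = 280261081/295041700 in ≈ 0.950 in

CN(II) = 37; AMC II needs no correction.
Max retention: S = 1000/37 − 10 = 630/37 in (≈ 17.027 in)
Ia = 0.2S: 0.2·17.027 = 3.405 in (exactly 126/37)
P − Ia = 7.930 − 3.405 = 16741/3700 ≈ 4.525 in (> 0, runoff occurs)
Q = (16741/3700)²/((16741/3700) + 630/37) = (280261081/13690000)/(79741/3700) = 280261081/295041700 in ≈ 0.950 in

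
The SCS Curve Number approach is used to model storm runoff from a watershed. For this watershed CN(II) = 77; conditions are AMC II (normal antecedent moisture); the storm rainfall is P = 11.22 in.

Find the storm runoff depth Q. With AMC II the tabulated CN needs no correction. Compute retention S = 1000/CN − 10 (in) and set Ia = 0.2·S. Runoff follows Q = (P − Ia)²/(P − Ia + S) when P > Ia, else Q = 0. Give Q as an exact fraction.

Average conditions: CN = 77 (no AMC adjustment).
S = 1000/77 − 10 = 230/77 in ≈ 2.987 in
Initial abstraction Ia = S/5 = (230/77)/5 = 46/77 ≈ 0.597 in
P − Ia = 11.220 − 0.597 = 40897/3850 ≈ 10.623 in (> 0, runoff occurs)
Q: (40897/3850)² ÷ (52397/3850) = 1672564609/201728450 in (≈ 8.291 in)

Q = 1672564609/201728450 in ≈ 8.291 in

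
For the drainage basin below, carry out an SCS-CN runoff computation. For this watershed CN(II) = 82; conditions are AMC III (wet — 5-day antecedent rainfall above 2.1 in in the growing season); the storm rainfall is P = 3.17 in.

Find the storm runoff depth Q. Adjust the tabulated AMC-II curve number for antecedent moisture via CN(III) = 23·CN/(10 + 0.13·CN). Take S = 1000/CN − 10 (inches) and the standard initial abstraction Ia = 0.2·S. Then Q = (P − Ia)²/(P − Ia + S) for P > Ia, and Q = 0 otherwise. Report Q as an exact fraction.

Q = 78922226761/34978793300 in ≈ 2.256 in

Wet (AMC III): CN(III) = 23·82/(10 + 0.13·82) = 1886/(1033/50) = 94300/1033 ≈ 91.288
S = 1000/(94300/1033) − 10 = 900/943 in ≈ 0.954 in
Ia = 0.2S: 0.2·0.954 = 0.191 in (exactly 180/943)
P − Ia = 3.170 − 0.191 = 280931/94300 ≈ 2.979 in (> 0, runoff occurs)
Runoff Q = (P−Ia)²/(P−Ia+S) = (2.979)²/(2.979+0.954) = 78922226761/34978793300 ≈ 2.256 in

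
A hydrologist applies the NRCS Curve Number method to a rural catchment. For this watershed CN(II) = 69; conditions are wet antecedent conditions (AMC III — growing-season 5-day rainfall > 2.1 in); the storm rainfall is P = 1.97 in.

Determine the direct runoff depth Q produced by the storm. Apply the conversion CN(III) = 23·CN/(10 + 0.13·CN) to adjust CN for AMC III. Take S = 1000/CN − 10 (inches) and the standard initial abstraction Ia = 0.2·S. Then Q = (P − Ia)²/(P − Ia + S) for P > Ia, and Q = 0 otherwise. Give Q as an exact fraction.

Q = 62819908321/88973409300 in ≈ 0.706 in

Wet (AMC III): CN(III) = 23·69/(10 + 0.13·69) = 1587/(1897/100) = 158700/1897 ≈ 83.658
Max retention: S = 1000/(158700/1897) − 10 = 3100/1587 in (≈ 1.953 in)
Initial abstraction Ia = S/5 = (3100/1587)/5 = 620/1587 ≈ 0.391 in
Since P=1.970 > Ia=0.391: effective rainfall P−Ia = 250639/158700 in
Q: (250639/158700)² ÷ (560639/158700) = 62819908321/88973409300 in (≈ 0.706 in)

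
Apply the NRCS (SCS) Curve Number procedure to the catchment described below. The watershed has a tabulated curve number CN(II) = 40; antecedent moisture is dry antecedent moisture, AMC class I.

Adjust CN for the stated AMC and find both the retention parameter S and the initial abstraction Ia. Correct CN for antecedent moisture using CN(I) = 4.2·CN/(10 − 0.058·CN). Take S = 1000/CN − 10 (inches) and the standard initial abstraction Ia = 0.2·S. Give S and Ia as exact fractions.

S = 250/7 in ≈ 35.714 in; Ia = 50/7 in ≈ 7.143 in

CN(I) from CN(II)=40: (4.2·40)/(10 − 0.058·40) = 175/8 ≈ 21.875
S = 1000/(175/8) − 10 = 250/7 in ≈ 35.714 in
Ia = 0.2S: 0.2·35.714 = 7.143 in (exactly 50/7)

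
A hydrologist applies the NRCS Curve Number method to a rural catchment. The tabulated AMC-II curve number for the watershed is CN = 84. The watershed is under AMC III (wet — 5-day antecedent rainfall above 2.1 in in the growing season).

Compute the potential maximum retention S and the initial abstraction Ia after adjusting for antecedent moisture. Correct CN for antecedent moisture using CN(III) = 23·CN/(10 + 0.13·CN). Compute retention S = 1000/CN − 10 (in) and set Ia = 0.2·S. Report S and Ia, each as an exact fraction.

Wet (AMC III): CN(III) = 23·84/(10 + 0.13·84) = 1932/(523/25) = 48300/523 ≈ 92.352
Retention S: 1000/CN − 10 with CN=92.352 → S = 400/483 ≈ 0.828 in
Initial abstraction Ia = S/5 = (400/483)/5 = 80/483 ≈ 0.166 in

S = 400/483 in ≈ 0.828 in; Ia = 80/483 in ≈ 0.166 in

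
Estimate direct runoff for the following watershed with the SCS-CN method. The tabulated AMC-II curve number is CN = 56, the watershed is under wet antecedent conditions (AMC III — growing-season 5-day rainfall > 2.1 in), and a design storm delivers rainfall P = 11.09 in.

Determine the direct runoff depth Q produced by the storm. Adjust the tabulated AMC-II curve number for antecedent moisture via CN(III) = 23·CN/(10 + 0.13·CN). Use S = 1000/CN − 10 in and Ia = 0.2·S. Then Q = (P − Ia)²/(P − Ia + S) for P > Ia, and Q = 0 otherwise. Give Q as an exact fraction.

Q = 28072667401/3583038900 in ≈ 7.835 in

Wet (AMC III): CN(III) = 23·56/(10 + 0.13·56) = 1288/(432/25) = 4025/54 ≈ 74.537
S = 1000/(4025/54) − 10 = 550/161 in ≈ 3.416 in
Ia = 0.2·(550/161) = 110/161 in ≈ 0.683 in
Excess rainfall: 11.090 − 0.683 = 10.407 in; P > Ia so Q > 0
Q: (167549/16100)² ÷ (222549/16100) = 28072667401/3583038900 in (≈ 7.835 in)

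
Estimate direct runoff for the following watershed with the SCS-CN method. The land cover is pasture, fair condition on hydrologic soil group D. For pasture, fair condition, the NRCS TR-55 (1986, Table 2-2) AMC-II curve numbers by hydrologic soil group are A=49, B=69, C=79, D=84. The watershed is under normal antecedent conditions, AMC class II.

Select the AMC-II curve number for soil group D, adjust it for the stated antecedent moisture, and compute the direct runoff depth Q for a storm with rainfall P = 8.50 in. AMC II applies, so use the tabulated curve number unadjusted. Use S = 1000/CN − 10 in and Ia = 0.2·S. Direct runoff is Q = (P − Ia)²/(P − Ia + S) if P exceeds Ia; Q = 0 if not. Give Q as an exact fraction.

NRCS table: pasture, fair condition, soil group D → CN(II) = 84
CN(II) = 84; AMC II needs no correction.
S = 1000/84 − 10 = 40/21 in ≈ 1.905 in
Ia = 0.2·(40/21) = 8/21 in ≈ 0.381 in
P − Ia = 8.500 − 0.381 = 341/42 ≈ 8.119 in (> 0, runoff occurs)
Runoff Q = (P−Ia)²/(P−Ia+S) = (8.119)²/(8.119+1.905) = 116281/17682 ≈ 6.576 in

Q = 116281/17682 in ≈ 6.576 in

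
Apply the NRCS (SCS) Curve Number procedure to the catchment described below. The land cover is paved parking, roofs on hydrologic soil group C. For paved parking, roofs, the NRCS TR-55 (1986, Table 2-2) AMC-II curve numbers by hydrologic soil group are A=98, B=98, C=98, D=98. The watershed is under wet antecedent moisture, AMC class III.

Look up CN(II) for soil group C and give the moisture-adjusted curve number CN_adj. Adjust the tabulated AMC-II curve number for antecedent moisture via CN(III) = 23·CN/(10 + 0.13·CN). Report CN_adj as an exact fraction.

NRCS table: paved parking, roofs, soil group C → CN(II) = 98
CN(III) from CN(II)=98: (23·98)/(10 + 0.13·98) = 112700/1137 ≈ 99.120

CN_adj = 112700/1137 ≈ 99.120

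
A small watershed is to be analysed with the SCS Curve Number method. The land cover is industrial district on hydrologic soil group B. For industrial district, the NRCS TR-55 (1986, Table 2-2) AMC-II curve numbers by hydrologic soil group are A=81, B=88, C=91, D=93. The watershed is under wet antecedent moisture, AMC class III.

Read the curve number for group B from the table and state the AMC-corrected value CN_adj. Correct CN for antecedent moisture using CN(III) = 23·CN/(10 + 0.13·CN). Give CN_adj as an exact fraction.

CN_adj = 6325/67 ≈ 94.403

NRCS table: industrial district, soil group B → CN(II) = 88
Wet (AMC III): CN(III) = 23·88/(10 + 0.13·88) = 2024/(536/25) = 6325/67 ≈ 94.403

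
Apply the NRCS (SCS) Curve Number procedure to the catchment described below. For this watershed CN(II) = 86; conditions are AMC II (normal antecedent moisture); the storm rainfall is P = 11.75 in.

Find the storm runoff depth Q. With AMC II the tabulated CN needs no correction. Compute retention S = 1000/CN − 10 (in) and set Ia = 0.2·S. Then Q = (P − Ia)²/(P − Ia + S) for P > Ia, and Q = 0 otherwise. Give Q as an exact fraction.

Q = 772245/77228 in ≈ 10.000 in

Average conditions: CN = 86 (no AMC adjustment).
S = 1000/86 − 10 = 70/43 in ≈ 1.628 in
Ia = 0.2S: 0.2·1.628 = 0.326 in (exactly 14/43)
P − Ia = 11.750 − 0.326 = 1965/172 ≈ 11.424 in (> 0, runoff occurs)
Q = (1965/172)²/((1965/172) + 70/43) = (3861225/29584)/(2245/172) = 772245/77228 in ≈ 10.000 in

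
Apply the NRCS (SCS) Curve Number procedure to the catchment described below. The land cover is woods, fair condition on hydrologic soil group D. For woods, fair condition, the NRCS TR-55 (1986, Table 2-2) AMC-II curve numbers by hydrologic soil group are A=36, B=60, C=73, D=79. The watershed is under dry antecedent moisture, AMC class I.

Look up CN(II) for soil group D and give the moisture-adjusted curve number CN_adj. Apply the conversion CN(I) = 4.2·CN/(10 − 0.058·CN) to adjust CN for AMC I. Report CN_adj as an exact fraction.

NRCS table: woods, fair condition, soil group D → CN(II) = 79
Adjust CN=79 to AMC I: 4.2·79/(10 − 0.058·79) → (1659/5) ÷ (2709/500) = 7900/129 ≈ 61.240

CN_adj = 7900/129 ≈ 61.240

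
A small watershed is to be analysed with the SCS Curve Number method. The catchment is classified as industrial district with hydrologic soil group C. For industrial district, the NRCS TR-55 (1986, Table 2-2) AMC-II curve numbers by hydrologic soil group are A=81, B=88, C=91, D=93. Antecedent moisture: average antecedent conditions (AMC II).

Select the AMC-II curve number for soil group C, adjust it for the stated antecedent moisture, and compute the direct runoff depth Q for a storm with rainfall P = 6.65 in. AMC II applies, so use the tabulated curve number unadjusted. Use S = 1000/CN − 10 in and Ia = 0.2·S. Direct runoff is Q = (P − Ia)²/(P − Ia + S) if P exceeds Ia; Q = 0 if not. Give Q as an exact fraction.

Q = 137898049/24648260 in ≈ 5.595 in

NRCS table: industrial district, soil group C → CN(II) = 91
CN(II) = 91; AMC II needs no correction.
S = 1000/91 − 10 = 90/91 in ≈ 0.989 in
Ia = 0.2·(90/91) = 18/91 in ≈ 0.198 in
P − Ia = 6.650 − 0.198 = 11743/1820 ≈ 6.452 in (> 0, runoff occurs)
Runoff Q = (P−Ia)²/(P−Ia+S) = (6.452)²/(6.452+0.989) = 137898049/24648260 ≈ 5.595 in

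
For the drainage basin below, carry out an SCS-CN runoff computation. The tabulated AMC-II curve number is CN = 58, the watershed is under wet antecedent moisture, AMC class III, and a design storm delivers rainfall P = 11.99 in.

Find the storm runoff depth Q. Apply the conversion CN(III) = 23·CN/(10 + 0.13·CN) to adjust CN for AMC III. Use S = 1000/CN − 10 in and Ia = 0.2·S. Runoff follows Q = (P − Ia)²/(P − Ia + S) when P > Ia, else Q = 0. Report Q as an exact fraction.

Wet (AMC III): CN(III) = 23·58/(10 + 0.13·58) = 1334/(877/50) = 66700/877 ≈ 76.055
S = 1000/(66700/877) − 10 = 2100/667 in ≈ 3.148 in
Ia = 0.2S: 0.2·3.148 = 0.630 in (exactly 420/667)
P − Ia = 11.990 − 0.630 = 757733/66700 ≈ 11.360 in (> 0, runoff occurs)
Runoff Q = (P−Ia)²/(P−Ia+S) = (11.360)²/(11.360+3.148) = 574159299289/64547791100 ≈ 8.895 in

Q = 574159299289/64547791100 in ≈ 8.895 in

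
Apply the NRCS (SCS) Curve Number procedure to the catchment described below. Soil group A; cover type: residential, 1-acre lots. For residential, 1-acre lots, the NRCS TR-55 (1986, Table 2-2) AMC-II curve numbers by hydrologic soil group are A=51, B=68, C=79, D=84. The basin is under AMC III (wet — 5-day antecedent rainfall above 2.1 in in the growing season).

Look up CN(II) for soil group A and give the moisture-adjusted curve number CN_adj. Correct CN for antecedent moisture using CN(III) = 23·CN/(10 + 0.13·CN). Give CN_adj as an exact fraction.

NRCS table: residential, 1-acre lots, soil group A → CN(II) = 51
CN(III) from CN(II)=51: (23·51)/(10 + 0.13·51) = 117300/1663 ≈ 70.535

CN_adj = 117300/1663 ≈ 70.535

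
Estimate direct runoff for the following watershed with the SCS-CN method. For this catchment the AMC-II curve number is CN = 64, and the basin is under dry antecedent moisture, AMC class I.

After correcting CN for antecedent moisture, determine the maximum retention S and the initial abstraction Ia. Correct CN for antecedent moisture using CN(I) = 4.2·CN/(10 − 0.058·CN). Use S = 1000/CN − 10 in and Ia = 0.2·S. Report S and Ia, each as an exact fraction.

CN(I) from CN(II)=64: (4.2·64)/(10 − 0.058·64) = 5600/131 ≈ 42.748
Max retention: S = 1000/(5600/131) − 10 = 375/28 in (≈ 13.393 in)
Ia = 0.2·(375/28) = 75/28 in ≈ 2.679 in

S = 375/28 in ≈ 13.393 in; Ia = 75/28 in ≈ 2.679 in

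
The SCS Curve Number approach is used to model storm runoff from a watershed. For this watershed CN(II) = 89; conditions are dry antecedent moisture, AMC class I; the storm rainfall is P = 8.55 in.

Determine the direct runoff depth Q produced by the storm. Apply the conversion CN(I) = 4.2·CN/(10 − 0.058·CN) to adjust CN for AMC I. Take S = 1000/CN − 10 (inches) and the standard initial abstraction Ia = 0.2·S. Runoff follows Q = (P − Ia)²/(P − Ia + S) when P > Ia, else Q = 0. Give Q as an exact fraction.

Q = 88565164801/15236050620 in ≈ 5.813 in

Dry (AMC I): CN(I) = 4.2·89/(10 − 0.058·89) = (1869/5)/(2419/500) = 186900/2419 ≈ 77.263
Retention S: 1000/CN − 10 with CN=77.263 → S = 5500/1869 ≈ 2.943 in
Ia = 0.2S: 0.2·2.943 = 0.589 in (exactly 1100/1869)
Since P=8.550 > Ia=0.589: effective rainfall P−Ia = 297599/37380 in
Q: (297599/37380)² ÷ (407599/37380) = 88565164801/15236050620 in (≈ 5.813 in)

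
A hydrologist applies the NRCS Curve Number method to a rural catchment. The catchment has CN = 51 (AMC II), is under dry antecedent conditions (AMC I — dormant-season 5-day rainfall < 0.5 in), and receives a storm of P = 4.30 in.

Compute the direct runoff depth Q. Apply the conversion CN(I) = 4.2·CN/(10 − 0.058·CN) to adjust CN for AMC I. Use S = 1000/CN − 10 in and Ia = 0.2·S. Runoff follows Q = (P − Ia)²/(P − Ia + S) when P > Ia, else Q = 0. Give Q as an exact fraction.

Dry (AMC I): CN(I) = 4.2·51/(10 − 0.058·51) = (1071/5)/(3521/500) = 15300/503 ≈ 30.417
Retention S: 1000/CN − 10 with CN=30.417 → S = 3500/153 ≈ 22.876 in
Initial abstraction Ia = S/5 = (3500/153)/5 = 700/153 ≈ 4.575 in
P = 4.300 ≤ Ia = 4.575 in: entire storm abstracted, Q = 0.

Q = 0 in ≈ 0.000 in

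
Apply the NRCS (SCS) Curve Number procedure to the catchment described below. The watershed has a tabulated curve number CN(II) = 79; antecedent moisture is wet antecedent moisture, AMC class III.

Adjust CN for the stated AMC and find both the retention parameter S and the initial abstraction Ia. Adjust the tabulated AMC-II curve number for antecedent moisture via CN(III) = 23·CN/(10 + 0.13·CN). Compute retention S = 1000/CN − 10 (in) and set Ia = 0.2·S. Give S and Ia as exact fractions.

S = 2100/1817 in ≈ 1.156 in; Ia = 420/1817 in ≈ 0.231 in

Adjust CN=79 to AMC III: 23·79/(10 + 0.13·79) → 1817 ÷ (2027/100) = 181700/2027 ≈ 89.640
S = 1000/(181700/2027) − 10 = 2100/1817 in ≈ 1.156 in
Ia = 0.2S: 0.2·1.156 = 0.231 in (exactly 420/1817)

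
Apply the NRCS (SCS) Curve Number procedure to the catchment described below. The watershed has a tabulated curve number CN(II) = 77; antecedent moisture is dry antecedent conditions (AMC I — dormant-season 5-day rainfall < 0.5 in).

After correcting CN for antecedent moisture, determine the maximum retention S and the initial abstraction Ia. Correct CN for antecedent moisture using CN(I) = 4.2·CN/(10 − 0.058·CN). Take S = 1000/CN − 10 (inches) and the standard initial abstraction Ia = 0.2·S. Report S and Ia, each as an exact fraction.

S = 11500/1617 in ≈ 7.112 in; Ia = 2300/1617 in ≈ 1.422 in

CN(I) from CN(II)=77: (4.2·77)/(10 − 0.058·77) = 161700/2767 ≈ 58.439
Max retention: S = 1000/(161700/2767) − 10 = 11500/1617 in (≈ 7.112 in)
Initial abstraction Ia = S/5 = (11500/1617)/5 = 2300/1617 ≈ 1.422 in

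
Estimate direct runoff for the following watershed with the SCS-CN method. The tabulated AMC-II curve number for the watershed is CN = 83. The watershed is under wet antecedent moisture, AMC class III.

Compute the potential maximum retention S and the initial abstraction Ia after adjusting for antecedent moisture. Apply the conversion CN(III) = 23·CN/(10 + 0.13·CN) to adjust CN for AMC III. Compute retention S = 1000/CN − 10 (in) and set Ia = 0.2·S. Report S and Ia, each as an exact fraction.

S = 1700/1909 in ≈ 0.891 in; Ia = 340/1909 in ≈ 0.178 in

Wet (AMC III): CN(III) = 23·83/(10 + 0.13·83) = 1909/(2079/100) = 190900/2079 ≈ 91.823
Max retention: S = 1000/(190900/2079) − 10 = 1700/1909 in (≈ 0.891 in)
Ia = 0.2S: 0.2·0.891 = 0.178 in (exactly 340/1909)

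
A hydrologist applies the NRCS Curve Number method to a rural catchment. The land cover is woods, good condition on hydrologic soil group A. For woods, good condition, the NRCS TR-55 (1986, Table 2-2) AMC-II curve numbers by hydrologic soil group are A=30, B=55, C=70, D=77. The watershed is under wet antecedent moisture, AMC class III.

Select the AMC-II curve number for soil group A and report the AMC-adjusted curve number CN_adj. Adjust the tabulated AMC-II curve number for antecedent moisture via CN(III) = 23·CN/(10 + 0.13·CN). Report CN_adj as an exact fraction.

CN_adj = 6900/139 ≈ 49.640

NRCS table: woods, good condition, soil group A → CN(II) = 30
Adjust CN=30 to AMC III: 23·30/(10 + 0.13·30) → 690 ÷ (139/10) = 6900/139 ≈ 49.640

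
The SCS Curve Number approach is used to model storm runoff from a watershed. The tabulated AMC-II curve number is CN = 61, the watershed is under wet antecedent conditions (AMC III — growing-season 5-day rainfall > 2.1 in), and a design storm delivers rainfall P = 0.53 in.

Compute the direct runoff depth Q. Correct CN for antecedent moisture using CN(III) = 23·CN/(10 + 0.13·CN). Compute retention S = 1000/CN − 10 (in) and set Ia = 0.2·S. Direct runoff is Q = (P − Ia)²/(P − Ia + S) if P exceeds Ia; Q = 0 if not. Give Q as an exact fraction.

Adjust CN=61 to AMC III: 23·61/(10 + 0.13·61) → 1403 ÷ (1793/100) = 140300/1793 ≈ 78.249
Max retention: S = 1000/(140300/1793) − 10 = 3900/1403 in (≈ 2.780 in)
Ia = 0.2·(3900/1403) = 780/1403 in ≈ 0.556 in
P = 0.530 ≤ Ia = 0.556 in: entire storm abstracted, Q = 0.

Q = 0 in ≈ 0.000 in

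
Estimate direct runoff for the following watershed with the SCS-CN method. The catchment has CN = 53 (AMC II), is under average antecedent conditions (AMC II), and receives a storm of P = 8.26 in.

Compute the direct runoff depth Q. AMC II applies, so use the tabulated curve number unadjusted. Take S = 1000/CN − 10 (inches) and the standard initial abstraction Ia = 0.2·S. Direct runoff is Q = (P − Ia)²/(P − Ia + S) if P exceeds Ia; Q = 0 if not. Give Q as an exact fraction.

CN(II) = 53; AMC II needs no correction.
Max retention: S = 1000/53 − 10 = 470/53 in (≈ 8.868 in)
Ia = 0.2S: 0.2·8.868 = 1.774 in (exactly 94/53)
Since P=8.260 > Ia=1.774: effective rainfall P−Ia = 17189/2650 in
Runoff Q = (P−Ia)²/(P−Ia+S) = (6.486)²/(6.486+8.868) = 295461721/107825850 ≈ 2.740 in

Q = 295461721/107825850 in ≈ 2.740 in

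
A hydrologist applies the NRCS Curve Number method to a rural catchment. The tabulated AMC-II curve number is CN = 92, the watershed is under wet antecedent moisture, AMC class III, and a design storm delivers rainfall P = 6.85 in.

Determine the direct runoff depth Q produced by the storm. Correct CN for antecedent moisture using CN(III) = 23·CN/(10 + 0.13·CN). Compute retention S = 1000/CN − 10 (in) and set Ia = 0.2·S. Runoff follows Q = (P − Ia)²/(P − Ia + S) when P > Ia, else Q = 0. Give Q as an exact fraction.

CN(III) from CN(II)=92: (23·92)/(10 + 0.13·92) = 52900/549 ≈ 96.357
S = 1000/(52900/549) − 10 = 200/529 in ≈ 0.378 in
Initial abstraction Ia = S/5 = (200/529)/5 = 40/529 ≈ 0.076 in
Since P=6.850 > Ia=0.076: effective rainfall P−Ia = 71673/10580 in
Runoff Q = (P−Ia)²/(P−Ia+S) = (6.774)²/(6.774+0.378) = 5137018929/800620340 ≈ 6.416 in

Q = 5137018929/800620340 in ≈ 6.416 in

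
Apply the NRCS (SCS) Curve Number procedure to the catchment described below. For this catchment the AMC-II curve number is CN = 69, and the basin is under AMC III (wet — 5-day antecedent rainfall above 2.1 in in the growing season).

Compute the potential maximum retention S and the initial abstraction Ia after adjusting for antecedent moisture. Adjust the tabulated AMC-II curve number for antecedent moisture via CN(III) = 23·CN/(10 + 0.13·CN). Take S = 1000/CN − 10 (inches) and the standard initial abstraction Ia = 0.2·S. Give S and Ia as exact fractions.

Adjust CN=69 to AMC III: 23·69/(10 + 0.13·69) → 1587 ÷ (1897/100) = 158700/1897 ≈ 83.658
Retention S: 1000/CN − 10 with CN=83.658 → S = 3100/1587 ≈ 1.953 in
Ia = 0.2S: 0.2·1.953 = 0.391 in (exactly 620/1587)

S = 3100/1587 in ≈ 1.953 in; Ia = 620/1587 in ≈ 0.391 in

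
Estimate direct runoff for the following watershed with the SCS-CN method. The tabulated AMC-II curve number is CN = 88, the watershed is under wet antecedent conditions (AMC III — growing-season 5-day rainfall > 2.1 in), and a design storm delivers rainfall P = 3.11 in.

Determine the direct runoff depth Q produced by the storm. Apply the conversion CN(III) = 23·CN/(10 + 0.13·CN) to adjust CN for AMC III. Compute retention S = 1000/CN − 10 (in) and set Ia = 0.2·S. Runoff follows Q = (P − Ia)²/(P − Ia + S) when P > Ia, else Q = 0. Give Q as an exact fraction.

Q = 5727916489/2294279900 in ≈ 2.497 in

CN(III) from CN(II)=88: (23·88)/(10 + 0.13·88) = 6325/67 ≈ 94.403
Retention S: 1000/CN − 10 with CN=94.403 → S = 150/253 ≈ 0.593 in
Ia = 0.2S: 0.2·0.593 = 0.119 in (exactly 30/253)
Excess rainfall: 3.110 − 0.119 = 2.991 in; P > Ia so Q > 0
Q = (75683/25300)²/((75683/25300) + 150/253) = (5727916489/640090000)/(90683/25300) = 5727916489/2294279900 in ≈ 2.497 in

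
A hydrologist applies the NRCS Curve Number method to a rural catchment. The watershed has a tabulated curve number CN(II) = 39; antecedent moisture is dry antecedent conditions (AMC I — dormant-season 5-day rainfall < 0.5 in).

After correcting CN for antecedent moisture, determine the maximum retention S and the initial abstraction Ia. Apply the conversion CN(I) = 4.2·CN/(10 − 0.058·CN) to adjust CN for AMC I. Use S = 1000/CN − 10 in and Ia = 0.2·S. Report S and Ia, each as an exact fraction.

S = 30500/819 in ≈ 37.241 in; Ia = 6100/819 in ≈ 7.448 in

CN(I) from CN(II)=39: (4.2·39)/(10 − 0.058·39) = 81900/3869 ≈ 21.168
S = 1000/(81900/3869) − 10 = 30500/819 in ≈ 37.241 in
Ia = 0.2S: 0.2·37.241 = 7.448 in (exactly 6100/819)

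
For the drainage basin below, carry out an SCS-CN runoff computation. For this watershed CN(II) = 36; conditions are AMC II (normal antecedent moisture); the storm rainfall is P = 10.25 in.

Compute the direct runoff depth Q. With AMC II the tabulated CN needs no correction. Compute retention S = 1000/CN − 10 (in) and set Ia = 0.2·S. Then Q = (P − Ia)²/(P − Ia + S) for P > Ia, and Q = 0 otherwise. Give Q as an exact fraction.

Q = 58081/31716 in ≈ 1.831 in

CN(II) = 36; AMC II needs no correction.
Max retention: S = 1000/36 − 10 = 160/9 in (≈ 17.778 in)
Ia = 0.2·(160/9) = 32/9 in ≈ 3.556 in
Excess rainfall: 10.250 − 3.556 = 6.694 in; P > Ia so Q > 0
Runoff Q = (P−Ia)²/(P−Ia+S) = (6.694)²/(6.694+17.778) = 58081/31716 ≈ 1.831 in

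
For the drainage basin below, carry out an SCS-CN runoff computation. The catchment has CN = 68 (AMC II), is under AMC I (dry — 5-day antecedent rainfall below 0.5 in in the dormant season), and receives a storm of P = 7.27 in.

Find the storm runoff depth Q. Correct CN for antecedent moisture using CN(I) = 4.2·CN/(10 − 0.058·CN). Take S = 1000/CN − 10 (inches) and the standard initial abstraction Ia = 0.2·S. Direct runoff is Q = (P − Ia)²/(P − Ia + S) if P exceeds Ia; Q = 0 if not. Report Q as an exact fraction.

Q = 32234252521/20689542300 in ≈ 1.558 in

Dry (AMC I): CN(I) = 4.2·68/(10 − 0.058·68) = (1428/5)/(757/125) = 35700/757 ≈ 47.160
Max retention: S = 1000/(35700/757) − 10 = 4000/357 in (≈ 11.204 in)
Initial abstraction Ia = S/5 = (4000/357)/5 = 800/357 ≈ 2.241 in
P − Ia = 7.270 − 2.241 = 179539/35700 ≈ 5.029 in (> 0, runoff occurs)
Q: (179539/35700)² ÷ (579539/35700) = 32234252521/20689542300 in (≈ 1.558 in)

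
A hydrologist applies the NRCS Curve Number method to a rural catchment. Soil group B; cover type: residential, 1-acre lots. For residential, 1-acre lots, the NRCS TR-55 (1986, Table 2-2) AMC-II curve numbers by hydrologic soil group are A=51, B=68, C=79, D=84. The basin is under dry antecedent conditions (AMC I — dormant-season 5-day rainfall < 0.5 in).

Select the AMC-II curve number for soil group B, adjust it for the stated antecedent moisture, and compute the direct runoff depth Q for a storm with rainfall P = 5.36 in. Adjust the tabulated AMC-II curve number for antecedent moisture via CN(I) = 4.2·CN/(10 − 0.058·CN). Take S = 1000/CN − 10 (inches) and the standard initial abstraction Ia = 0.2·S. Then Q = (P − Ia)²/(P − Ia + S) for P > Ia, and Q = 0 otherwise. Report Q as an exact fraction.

Q = 387477122/570477075 in ≈ 0.679 in

NRCS table: residential, 1-acre lots, soil group B → CN(II) = 68
Dry (AMC I): CN(I) = 4.2·68/(10 − 0.058·68) = (1428/5)/(757/125) = 35700/757 ≈ 47.160
Max retention: S = 1000/(35700/757) − 10 = 4000/357 in (≈ 11.204 in)
Ia = 0.2S: 0.2·11.204 = 2.241 in (exactly 800/357)
Excess rainfall: 5.360 − 2.241 = 3.119 in; P > Ia so Q > 0
Runoff Q = (P−Ia)²/(P−Ia+S) = (3.119)²/(3.119+11.204) = 387477122/570477075 ≈ 0.679 in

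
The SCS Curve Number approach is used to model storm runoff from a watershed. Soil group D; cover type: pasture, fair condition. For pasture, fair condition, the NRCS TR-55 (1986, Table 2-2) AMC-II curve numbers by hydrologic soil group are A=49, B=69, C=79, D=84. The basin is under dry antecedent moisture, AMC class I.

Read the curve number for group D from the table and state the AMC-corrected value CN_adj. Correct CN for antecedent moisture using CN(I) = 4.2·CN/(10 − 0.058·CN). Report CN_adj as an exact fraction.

CN_adj = 44100/641 ≈ 68.799

NRCS table: pasture, fair condition, soil group D → CN(II) = 84
Adjust CN=84 to AMC I: 4.2·84/(10 − 0.058·84) → (1764/5) ÷ (641/125) = 44100/641 ≈ 68.799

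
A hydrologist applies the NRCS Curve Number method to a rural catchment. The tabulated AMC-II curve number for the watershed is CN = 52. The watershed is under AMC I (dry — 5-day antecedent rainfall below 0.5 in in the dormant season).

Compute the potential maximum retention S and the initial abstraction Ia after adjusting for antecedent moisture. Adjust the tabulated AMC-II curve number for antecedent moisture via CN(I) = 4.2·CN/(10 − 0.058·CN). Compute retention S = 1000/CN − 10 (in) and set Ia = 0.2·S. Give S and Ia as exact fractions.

CN(I) from CN(II)=52: (4.2·52)/(10 − 0.058·52) = 9100/291 ≈ 31.271
Retention S: 1000/CN − 10 with CN=31.271 → S = 2000/91 ≈ 21.978 in
Initial abstraction Ia = S/5 = (2000/91)/5 = 400/91 ≈ 4.396 in

S = 2000/91 in ≈ 21.978 in; Ia = 400/91 in ≈ 4.396 in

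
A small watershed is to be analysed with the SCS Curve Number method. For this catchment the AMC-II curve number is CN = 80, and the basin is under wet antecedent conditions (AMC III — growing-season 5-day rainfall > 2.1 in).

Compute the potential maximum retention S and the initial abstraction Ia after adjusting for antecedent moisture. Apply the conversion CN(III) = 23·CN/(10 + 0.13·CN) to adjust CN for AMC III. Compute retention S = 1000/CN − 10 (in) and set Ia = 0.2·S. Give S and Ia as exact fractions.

Adjust CN=80 to AMC III: 23·80/(10 + 0.13·80) → 1840 ÷ (102/5) = 4600/51 ≈ 90.196
Max retention: S = 1000/(4600/51) − 10 = 25/23 in (≈ 1.087 in)
Ia = 0.2·(25/23) = 5/23 in ≈ 0.217 in

S = 25/23 in ≈ 1.087 in; Ia = 5/23 in ≈ 0.217 in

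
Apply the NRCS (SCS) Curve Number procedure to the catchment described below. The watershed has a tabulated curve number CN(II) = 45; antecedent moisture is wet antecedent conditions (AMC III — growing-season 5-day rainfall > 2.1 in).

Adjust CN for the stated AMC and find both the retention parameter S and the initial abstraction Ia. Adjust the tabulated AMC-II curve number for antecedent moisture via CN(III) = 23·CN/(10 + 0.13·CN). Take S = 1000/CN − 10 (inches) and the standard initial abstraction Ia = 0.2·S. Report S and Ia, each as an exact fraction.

CN(III) from CN(II)=45: (23·45)/(10 + 0.13·45) = 20700/317 ≈ 65.300
Retention S: 1000/CN − 10 with CN=65.300 → S = 1100/207 ≈ 5.314 in
Initial abstraction Ia = S/5 = (1100/207)/5 = 220/207 ≈ 1.063 in

S = 1100/207 in ≈ 5.314 in; Ia = 220/207 in ≈ 1.063 in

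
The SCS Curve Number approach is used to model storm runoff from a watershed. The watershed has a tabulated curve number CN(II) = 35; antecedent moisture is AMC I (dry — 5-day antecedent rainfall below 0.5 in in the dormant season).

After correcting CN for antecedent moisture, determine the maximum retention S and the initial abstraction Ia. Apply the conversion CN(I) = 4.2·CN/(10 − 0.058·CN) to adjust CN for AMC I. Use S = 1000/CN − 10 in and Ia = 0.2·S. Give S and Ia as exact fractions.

S = 6500/147 in ≈ 44.218 in; Ia = 1300/147 in ≈ 8.844 in

Dry (AMC I): CN(I) = 4.2·35/(10 − 0.058·35) = 147/(797/100) = 14700/797 ≈ 18.444
S = 1000/(14700/797) − 10 = 6500/147 in ≈ 44.218 in
Ia = 0.2·(6500/147) = 1300/147 in ≈ 8.844 in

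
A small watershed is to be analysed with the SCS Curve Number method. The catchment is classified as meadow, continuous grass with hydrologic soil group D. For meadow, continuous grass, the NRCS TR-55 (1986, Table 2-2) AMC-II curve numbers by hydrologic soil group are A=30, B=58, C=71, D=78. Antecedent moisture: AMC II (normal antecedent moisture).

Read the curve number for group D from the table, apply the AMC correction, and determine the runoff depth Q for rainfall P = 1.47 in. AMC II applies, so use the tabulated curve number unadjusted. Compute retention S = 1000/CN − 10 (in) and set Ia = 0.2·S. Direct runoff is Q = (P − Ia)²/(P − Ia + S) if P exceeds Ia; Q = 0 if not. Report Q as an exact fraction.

Q = 12482089/56678700 in ≈ 0.220 in

NRCS table: meadow, continuous grass, soil group D → CN(II) = 78
AMC II — tabulated CN = 78 applies directly.
Retention S: 1000/CN − 10 with CN=78.000 → S = 110/39 ≈ 2.821 in
Initial abstraction Ia = S/5 = (110/39)/5 = 22/39 ≈ 0.564 in
Since P=1.470 > Ia=0.564: effective rainfall P−Ia = 3533/3900 in
Runoff Q = (P−Ia)²/(P−Ia+S) = (0.906)²/(0.906+2.821) = 12482089/56678700 ≈ 0.220 in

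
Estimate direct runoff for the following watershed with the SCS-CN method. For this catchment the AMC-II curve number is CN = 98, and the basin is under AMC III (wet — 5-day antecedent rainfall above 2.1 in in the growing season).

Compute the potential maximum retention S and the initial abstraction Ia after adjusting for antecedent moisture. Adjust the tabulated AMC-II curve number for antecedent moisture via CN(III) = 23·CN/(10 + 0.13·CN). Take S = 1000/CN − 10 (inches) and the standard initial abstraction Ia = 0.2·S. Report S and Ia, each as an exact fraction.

S = 100/1127 in ≈ 0.089 in; Ia = 20/1127 in ≈ 0.018 in

CN(III) from CN(II)=98: (23·98)/(10 + 0.13·98) = 112700/1137 ≈ 99.120
Retention S: 1000/CN − 10 with CN=99.120 → S = 100/1127 ≈ 0.089 in
Initial abstraction Ia = S/5 = (100/1127)/5 = 20/1127 ≈ 0.018 in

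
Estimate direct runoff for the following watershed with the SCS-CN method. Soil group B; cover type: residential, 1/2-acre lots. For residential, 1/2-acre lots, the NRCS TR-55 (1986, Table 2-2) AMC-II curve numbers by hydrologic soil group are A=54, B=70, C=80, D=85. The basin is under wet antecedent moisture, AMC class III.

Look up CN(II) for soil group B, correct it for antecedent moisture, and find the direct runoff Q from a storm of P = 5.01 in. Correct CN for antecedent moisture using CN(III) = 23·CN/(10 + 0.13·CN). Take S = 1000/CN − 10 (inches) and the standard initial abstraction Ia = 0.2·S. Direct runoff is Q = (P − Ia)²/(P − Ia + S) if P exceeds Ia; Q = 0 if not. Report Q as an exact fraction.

Q = 619362769/187226900 in ≈ 3.308 in

NRCS table: residential, 1/2-acre lots, soil group B → CN(II) = 70
CN(III) from CN(II)=70: (23·70)/(10 + 0.13·70) = 16100/191 ≈ 84.293
S = 1000/(16100/191) − 10 = 300/161 in ≈ 1.863 in
Ia = 0.2·(300/161) = 60/161 in ≈ 0.373 in
Excess rainfall: 5.010 − 0.373 = 4.637 in; P > Ia so Q > 0
Q: (74661/16100)² ÷ (104661/16100) = 619362769/187226900 in (≈ 3.308 in)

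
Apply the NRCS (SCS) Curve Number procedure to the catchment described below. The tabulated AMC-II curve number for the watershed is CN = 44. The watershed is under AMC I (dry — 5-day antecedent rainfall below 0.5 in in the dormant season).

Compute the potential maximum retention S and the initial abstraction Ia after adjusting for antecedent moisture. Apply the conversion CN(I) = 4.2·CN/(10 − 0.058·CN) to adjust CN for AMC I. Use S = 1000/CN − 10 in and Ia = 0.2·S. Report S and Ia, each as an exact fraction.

Adjust CN=44 to AMC I: 4.2·44/(10 − 0.058·44) → (924/5) ÷ (931/125) = 3300/133 ≈ 24.812
Max retention: S = 1000/(3300/133) − 10 = 1000/33 in (≈ 30.303 in)
Initial abstraction Ia = S/5 = (1000/33)/5 = 200/33 ≈ 6.061 in

S = 1000/33 in ≈ 30.303 in; Ia = 200/33 in ≈ 6.061 in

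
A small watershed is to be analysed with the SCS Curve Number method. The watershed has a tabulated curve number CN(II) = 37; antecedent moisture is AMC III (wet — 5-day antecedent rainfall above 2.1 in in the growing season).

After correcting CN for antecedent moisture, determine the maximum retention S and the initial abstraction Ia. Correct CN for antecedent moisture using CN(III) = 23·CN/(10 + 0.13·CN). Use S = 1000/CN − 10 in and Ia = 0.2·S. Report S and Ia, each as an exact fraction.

S = 6300/851 in ≈ 7.403 in; Ia = 1260/851 in ≈ 1.481 in

Adjust CN=37 to AMC III: 23·37/(10 + 0.13·37) → 851 ÷ (1481/100) = 85100/1481 ≈ 57.461
Max retention: S = 1000/(85100/1481) − 10 = 6300/851 in (≈ 7.403 in)
Initial abstraction Ia = S/5 = (6300/851)/5 = 1260/851 ≈ 1.481 in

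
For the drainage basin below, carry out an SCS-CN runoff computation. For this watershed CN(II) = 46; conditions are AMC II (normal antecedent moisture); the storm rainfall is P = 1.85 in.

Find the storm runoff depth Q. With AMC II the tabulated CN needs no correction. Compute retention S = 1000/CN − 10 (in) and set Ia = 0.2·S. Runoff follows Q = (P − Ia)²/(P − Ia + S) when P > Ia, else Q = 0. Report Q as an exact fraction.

Q = 0 in ≈ 0.000 in

CN(II) = 46; AMC II needs no correction.
Retention S: 1000/CN − 10 with CN=46.000 → S = 270/23 ≈ 11.739 in
Ia = 0.2S: 0.2·11.739 = 2.348 in (exactly 54/23)
P = 1.850 ≤ Ia = 2.348 in: entire storm abstracted, Q = 0.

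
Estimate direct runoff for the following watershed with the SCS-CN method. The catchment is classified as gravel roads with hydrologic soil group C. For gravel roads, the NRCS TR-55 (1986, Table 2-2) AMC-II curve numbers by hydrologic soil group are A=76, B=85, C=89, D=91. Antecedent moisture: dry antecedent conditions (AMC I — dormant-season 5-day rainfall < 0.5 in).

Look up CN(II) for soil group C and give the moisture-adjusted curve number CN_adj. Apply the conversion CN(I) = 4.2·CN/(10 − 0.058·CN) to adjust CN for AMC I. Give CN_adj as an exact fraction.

NRCS table: gravel roads, soil group C → CN(II) = 89
Adjust CN=89 to AMC I: 4.2·89/(10 − 0.058·89) → (1869/5) ÷ (2419/500) = 186900/2419 ≈ 77.263

CN_adj = 186900/2419 ≈ 77.263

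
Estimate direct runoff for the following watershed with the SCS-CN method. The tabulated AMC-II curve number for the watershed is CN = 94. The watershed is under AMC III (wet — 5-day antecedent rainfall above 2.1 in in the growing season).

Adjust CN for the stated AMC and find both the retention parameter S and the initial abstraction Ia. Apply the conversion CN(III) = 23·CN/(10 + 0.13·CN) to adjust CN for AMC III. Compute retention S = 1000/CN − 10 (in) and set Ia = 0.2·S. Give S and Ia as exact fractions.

CN(III) from CN(II)=94: (23·94)/(10 + 0.13·94) = 108100/1111 ≈ 97.300
S = 1000/(108100/1111) − 10 = 300/1081 in ≈ 0.278 in
Ia = 0.2·(300/1081) = 60/1081 in ≈ 0.056 in

S = 300/1081 in ≈ 0.278 in; Ia = 60/1081 in ≈ 0.056 in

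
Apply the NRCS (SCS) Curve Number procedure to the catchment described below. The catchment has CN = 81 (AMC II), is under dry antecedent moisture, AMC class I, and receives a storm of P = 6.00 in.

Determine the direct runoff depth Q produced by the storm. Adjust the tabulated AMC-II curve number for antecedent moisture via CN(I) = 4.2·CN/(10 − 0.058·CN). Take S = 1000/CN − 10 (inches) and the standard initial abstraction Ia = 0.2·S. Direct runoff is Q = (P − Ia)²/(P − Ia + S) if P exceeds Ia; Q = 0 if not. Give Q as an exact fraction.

CN(I) from CN(II)=81: (4.2·81)/(10 − 0.058·81) = 170100/2651 ≈ 64.164
Max retention: S = 1000/(170100/2651) − 10 = 9500/1701 in (≈ 5.585 in)
Initial abstraction Ia = S/5 = (9500/1701)/5 = 1900/1701 ≈ 1.117 in
Excess rainfall: 6.000 − 1.117 = 4.883 in; P > Ia so Q > 0
Q = (8306/1701)²/((8306/1701) + 9500/1701) = (68989636/2893401)/(17806/1701) = 34494818/15144003 in ≈ 2.278 in

Q = 34494818/15144003 in ≈ 2.278 in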